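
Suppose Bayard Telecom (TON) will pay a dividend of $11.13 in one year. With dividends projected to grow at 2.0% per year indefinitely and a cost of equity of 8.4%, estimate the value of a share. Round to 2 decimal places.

Gordon growth model: P₀ = D₁/(r − g), with D₁ = 11.13 given directly.
P₀ = 11.1300 / (0.084 − 0.02) = 11.1300 / 0.064 = 173.9062

$173.91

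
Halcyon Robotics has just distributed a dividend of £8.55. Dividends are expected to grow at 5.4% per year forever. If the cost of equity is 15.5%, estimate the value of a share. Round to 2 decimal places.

£89.22

Gordon growth model: P₀ = D₁/(r − g). D₁ = 8.55 × (1 + 0.054) = 9.0117.
P₀ = 9.0117 / (0.155 − 0.054) = 9.0117 / 0.101 = 89.2248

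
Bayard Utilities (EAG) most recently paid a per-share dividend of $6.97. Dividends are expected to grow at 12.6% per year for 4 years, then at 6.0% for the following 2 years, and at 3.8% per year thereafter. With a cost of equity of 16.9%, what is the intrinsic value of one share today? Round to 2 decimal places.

$74.87

Three-stage DDM. Project D₁…D_6; terminal Gordon value at t=6 with g = 0.038; discount at r = 0.169.
D_1 = 7.8482
D_2 = 8.8371
D_3 = 9.9506
D_4 = 11.2043
D_5 = 11.8766
D_6 = 12.5892
TV_6 = 13.0676/(0.169−0.038) = 99.7526
P₀ = Σ Dₜ/(1+r)ᵗ + TV_6/(1+r)^6 = 74.8695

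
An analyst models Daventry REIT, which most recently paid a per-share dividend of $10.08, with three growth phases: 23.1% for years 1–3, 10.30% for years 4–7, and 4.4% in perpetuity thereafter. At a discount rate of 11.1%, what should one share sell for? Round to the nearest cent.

Three-stage DDM. Project D₁…D_7; terminal Gordon value at t=7 with g = 0.044; discount at r = 0.111.
D_1 = 12.4085
D_2 = 15.2748
D_3 = 18.8033
D_4 = 20.7401
D_5 = 22.8763
D_6 = 25.2326
D_7 = 27.8315
TV_7 = 29.0561/(0.111−0.044) = 433.6731
P₀ = Σ Dₜ/(1+r)ᵗ + TV_7/(1+r)^7 = 298.6920

$298.69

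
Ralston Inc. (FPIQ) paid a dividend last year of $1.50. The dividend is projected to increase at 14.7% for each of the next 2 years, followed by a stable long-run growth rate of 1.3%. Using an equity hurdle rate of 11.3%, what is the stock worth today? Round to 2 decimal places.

$19.28

Two-stage DDM. Project D₁…D_2 at 0.147, terminal growth 0.013, discount at r = 0.113.
D_1 = 1.7205
D_2 = 1.9734
Terminal value at t=2: TV = D_3/(r−g) = 1.9991/(0.113−0.013) = 19.9907
P₀ = 1.7205/(1+0.113)^1 + 1.9734/(1+0.113)^2 + 19.9907/(1+0.113)^2 = 19.2764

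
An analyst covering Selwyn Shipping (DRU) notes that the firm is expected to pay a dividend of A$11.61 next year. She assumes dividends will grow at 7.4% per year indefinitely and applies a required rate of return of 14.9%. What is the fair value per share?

A$154.80

Gordon growth model: P₀ = D₁/(r − g), with D₁ = 11.61 given directly.
P₀ = 11.6100 / (0.149 − 0.074) = 11.6100 / 0.075 = 154.8000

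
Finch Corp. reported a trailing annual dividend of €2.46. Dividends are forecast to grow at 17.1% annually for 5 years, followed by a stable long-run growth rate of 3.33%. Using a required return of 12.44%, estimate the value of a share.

Two-stage DDM. Project D₁…D_5 at 0.171, terminal growth 0.0333, discount at r = 0.1244.
D_1 = 2.8807
D_2 = 3.3733
D_3 = 3.9501
D_4 = 4.6255
D_5 = 5.4165
Terminal value at t=5: TV = D_6/(r−g) = 5.5969/(0.1244−0.0333) = 61.4367
P₀ = 2.8807/(1+0.1244)^1 + 3.3733/(1+0.1244)^2 + 3.9501/(1+0.1244)^3 + 4.6255/(1+0.1244)^4 + 5.4165/(1+0.1244)^5 + 61.4367/(1+0.1244)^5 = 48.1005

€48.10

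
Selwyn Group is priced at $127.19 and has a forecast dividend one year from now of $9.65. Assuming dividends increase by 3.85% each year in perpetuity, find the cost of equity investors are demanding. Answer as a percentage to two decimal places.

11.44%

Rearranging the constant-growth DDM: r = D₁/P₀ + g.
r = 9.6500 / 127.19 + 0.0385 = 0.07587 + 0.0385 = 0.11437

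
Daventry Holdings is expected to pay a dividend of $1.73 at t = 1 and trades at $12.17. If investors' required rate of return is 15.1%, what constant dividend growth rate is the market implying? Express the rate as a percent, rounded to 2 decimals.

From P₀ = D₁/(r − g), the implied growth is g = r − D₁/P₀.
g = 0.151 − 1.73/12.17 = 0.151 − 0.14215 = 0.00885

0.88%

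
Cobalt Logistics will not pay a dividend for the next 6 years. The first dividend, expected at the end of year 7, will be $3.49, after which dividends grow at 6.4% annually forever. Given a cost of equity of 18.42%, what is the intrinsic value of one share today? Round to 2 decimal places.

Deferred-dividend DDM. At t=6 the remaining stream is a growing perpetuity with first payment D_7 = 3.49.
V_6 = D_7/(r−g) = 3.49/(0.1842−0.064) = 29.0349
P₀ = V_6/(1+r)^6 = 29.0349/(1+0.1842)^6 = 10.5286

$10.53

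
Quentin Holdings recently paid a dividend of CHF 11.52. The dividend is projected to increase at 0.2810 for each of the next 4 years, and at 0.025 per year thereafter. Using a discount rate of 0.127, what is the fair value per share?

CHF 257.35

Two-stage DDM. Project D₁…D_4 at 0.281, terminal growth 0.025, discount at r = 0.127.
D_1 = 14.7571
D_2 = 18.9039
D_3 = 24.2159
D_4 = 31.0205
Terminal value at t=4: TV = D_5/(r−g) = 31.7960/(0.127−0.025) = 311.7258
P₀ = 14.7571/(1+0.127)^1 + 18.9039/(1+0.127)^2 + 24.2159/(1+0.127)^3 + 31.0205/(1+0.127)^4 + 311.7258/(1+0.127)^4 = 257.3547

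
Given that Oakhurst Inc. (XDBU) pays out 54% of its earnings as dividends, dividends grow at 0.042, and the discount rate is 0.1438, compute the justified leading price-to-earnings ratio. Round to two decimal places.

Justified leading P/E = b/(r−g) = 0.54/(0.1438−0.042) = 5.3045

5.30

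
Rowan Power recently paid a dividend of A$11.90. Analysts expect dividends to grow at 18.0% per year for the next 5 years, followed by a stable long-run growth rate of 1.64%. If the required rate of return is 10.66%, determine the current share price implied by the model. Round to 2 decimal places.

A$257.31

Two-stage DDM. Project D₁…D_5 at 0.18, terminal growth 0.0164, discount at r = 0.1066.
D_1 = 14.0420
D_2 = 16.5696
D_3 = 19.5521
D_4 = 23.0715
D_5 = 27.2243
Terminal value at t=5: TV = D_6/(r−g) = 27.6708/(0.1066−0.0164) = 306.7716
P₀ = 14.0420/(1+0.1066)^1 + 16.5696/(1+0.1066)^2 + 19.5521/(1+0.1066)^3 + 23.0715/(1+0.1066)^4 + 27.2243/(1+0.1066)^5 + 306.7716/(1+0.1066)^5 = 257.3084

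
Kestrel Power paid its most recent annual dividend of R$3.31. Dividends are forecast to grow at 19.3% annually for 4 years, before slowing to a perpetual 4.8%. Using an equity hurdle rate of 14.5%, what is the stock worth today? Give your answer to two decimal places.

Two-stage DDM. Project D₁…D_4 at 0.193, terminal growth 0.048, discount at r = 0.145.
D_1 = 3.9488
D_2 = 4.7110
D_3 = 5.6202
D_4 = 6.7049
Terminal value at t=4: TV = D_5/(r−g) = 7.0267/(0.145−0.048) = 72.4401
P₀ = 3.9488/(1+0.145)^1 + 4.7110/(1+0.145)^2 + 5.6202/(1+0.145)^3 + 6.7049/(1+0.145)^4 + 72.4401/(1+0.145)^4 = 56.8331

R$56.83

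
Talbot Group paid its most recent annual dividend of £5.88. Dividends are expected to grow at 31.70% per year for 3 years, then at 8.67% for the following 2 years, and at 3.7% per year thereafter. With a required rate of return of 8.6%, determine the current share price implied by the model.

£269.48

Three-stage DDM. Project D₁…D_5; terminal Gordon value at t=5 with g = 0.037; discount at r = 0.086.
D_1 = 7.7440
D_2 = 10.1988
D_3 = 13.4318
D_4 = 14.5964
D_5 = 15.8619
TV_5 = 16.4487/(0.086−0.037) = 335.6887
P₀ = Σ Dₜ/(1+r)ᵗ + TV_5/(1+r)^5 = 269.4813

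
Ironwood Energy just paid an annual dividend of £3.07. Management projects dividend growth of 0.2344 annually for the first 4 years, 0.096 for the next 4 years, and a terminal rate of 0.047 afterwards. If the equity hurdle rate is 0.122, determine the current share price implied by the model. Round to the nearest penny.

£89.82

Three-stage DDM. Project D₁…D_8; terminal Gordon value at t=8 with g = 0.047; discount at r = 0.122.
D_1 = 3.7896
D_2 = 4.6779
D_3 = 5.7744
D_4 = 7.1279
D_5 = 7.8122
D_6 = 8.5622
D_7 = 9.3841
D_8 = 10.2850
TV_8 = 10.7684/(0.122−0.047) = 143.5786
P₀ = Σ Dₜ/(1+r)ᵗ + TV_8/(1+r)^8 = 89.8189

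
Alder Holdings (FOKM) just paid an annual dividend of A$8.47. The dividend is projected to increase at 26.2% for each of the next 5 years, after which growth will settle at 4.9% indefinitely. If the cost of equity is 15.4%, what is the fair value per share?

Two-stage DDM. Project D₁…D_5 at 0.262, terminal growth 0.049, discount at r = 0.154.
D_1 = 10.6891
D_2 = 13.4897
D_3 = 17.0240
D_4 = 21.4843
D_5 = 27.1132
Terminal value at t=5: TV = D_6/(r−g) = 28.4417/(0.154−0.049) = 270.8734
P₀ = 10.6891/(1+0.154)^1 + 13.4897/(1+0.154)^2 + 17.0240/(1+0.154)^3 + 21.4843/(1+0.154)^4 + 27.1132/(1+0.154)^5 + 270.8734/(1+0.154)^5 = 188.1862

A$188.19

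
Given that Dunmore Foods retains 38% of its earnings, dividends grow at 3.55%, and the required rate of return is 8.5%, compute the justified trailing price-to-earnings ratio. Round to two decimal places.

12.97

Payout ratio b = 1 − 0.38 = 0.62.
Justified trailing P/E = b(1+g)/(r−g) = 0.62×(1+0.0355)/(0.085−0.0355) = 12.9699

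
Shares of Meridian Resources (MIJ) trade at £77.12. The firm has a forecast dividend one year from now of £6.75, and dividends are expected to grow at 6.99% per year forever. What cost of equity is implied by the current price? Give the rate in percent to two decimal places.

Rearranging the constant-growth DDM: r = D₁/P₀ + g.
r = 6.7500 / 77.12 + 0.0699 = 0.08753 + 0.0699 = 0.15743

15.74%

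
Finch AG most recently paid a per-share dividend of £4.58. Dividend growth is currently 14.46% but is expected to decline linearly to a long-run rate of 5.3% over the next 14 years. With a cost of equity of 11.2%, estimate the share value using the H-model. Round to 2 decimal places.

H-model: P₀ = D₀[(1+g_L) + H(g_S−g_L)]/(r−g_L), with H = 14/2 = 7.
P₀ = 4.58 × [(1+0.053) + 7×(0.1446−0.053)] / (0.112−0.053)
   = 4.58 × 1.6942 / 0.059 = 131.5159

£131.52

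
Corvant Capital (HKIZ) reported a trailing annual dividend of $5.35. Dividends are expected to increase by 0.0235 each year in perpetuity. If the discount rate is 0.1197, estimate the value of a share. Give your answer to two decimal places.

Gordon growth model: P₀ = D₁/(r − g). D₁ = 5.35 × (1 + 0.0235) = 5.4757.
P₀ = 5.4757 / (0.1197 − 0.0235) = 5.4757 / 0.0962 = 56.9202

$56.92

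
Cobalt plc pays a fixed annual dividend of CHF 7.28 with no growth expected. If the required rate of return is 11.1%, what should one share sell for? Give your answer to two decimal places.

Zero-growth DDM (perpetuity): P₀ = D/r = 7.28 / 0.111 = 65.5856

CHF 65.59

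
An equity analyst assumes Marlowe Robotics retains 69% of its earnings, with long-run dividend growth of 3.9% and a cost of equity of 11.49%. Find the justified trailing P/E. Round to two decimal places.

Payout ratio b = 1 − 0.69 = 0.31.
Justified trailing P/E = b(1+g)/(r−g) = 0.31×(1+0.039)/(0.1149−0.039) = 4.2436

4.24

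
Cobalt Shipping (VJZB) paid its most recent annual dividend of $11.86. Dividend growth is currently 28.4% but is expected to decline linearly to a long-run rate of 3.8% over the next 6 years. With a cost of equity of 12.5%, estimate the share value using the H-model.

H-model: P₀ = D₀[(1+g_L) + H(g_S−g_L)]/(r−g_L), with H = 6/2 = 3.
P₀ = 11.86 × [(1+0.038) + 3×(0.284−0.038)] / (0.125−0.038)
   = 11.86 × 1.7760 / 0.087 = 242.1076

$242.11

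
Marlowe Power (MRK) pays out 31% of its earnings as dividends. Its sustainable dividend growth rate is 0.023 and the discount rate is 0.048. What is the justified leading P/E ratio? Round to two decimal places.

12.40

Justified leading P/E = b/(r−g) = 0.31/(0.048−0.023) = 12.4000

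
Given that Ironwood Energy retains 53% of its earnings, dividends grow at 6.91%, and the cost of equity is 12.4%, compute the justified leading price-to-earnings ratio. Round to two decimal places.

Payout ratio b = 1 − 0.53 = 0.47.
Justified leading P/E = b/(r−g) = 0.47/(0.124−0.0691) = 8.5610

8.56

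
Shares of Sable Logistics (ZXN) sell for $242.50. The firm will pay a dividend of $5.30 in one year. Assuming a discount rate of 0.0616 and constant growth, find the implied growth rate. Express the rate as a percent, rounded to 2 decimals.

3.97%

From P₀ = D₁/(r − g), the implied growth is g = r − D₁/P₀.
g = 0.0616 − 5.30/242.50 = 0.0616 − 0.02186 = 0.03974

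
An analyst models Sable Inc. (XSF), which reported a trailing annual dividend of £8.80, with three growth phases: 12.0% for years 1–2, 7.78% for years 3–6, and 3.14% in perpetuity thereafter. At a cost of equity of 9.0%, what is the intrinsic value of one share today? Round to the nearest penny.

£210.80

Three-stage DDM. Project D₁…D_6; terminal Gordon value at t=6 with g = 0.0314; discount at r = 0.09.
D_1 = 9.8560
D_2 = 11.0387
D_3 = 11.8975
D_4 = 12.8232
D_5 = 13.8208
D_6 = 14.8961
TV_6 = 15.3638/(0.09−0.0314) = 262.1808
P₀ = Σ Dₜ/(1+r)ᵗ + TV_6/(1+r)^6 = 210.7991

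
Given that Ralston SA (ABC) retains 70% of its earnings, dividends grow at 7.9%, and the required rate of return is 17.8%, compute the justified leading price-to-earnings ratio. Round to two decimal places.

Payout ratio b = 1 − 0.70 = 0.30.
Justified leading P/E = b/(r−g) = 0.30/(0.178−0.079) = 3.0303

3.03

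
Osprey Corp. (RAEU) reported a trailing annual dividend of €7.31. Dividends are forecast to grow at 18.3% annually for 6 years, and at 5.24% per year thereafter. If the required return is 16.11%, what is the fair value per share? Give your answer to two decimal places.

Two-stage DDM. Project D₁…D_6 at 0.183, terminal growth 0.0524, discount at r = 0.1611.
D_1 = 8.6477
D_2 = 10.2303
D_3 = 12.1024
D_4 = 14.3171
D_5 = 16.9372
D_6 = 20.0367
Terminal value at t=6: TV = D_7/(r−g) = 21.0866/(0.1611−0.0524) = 193.9890
P₀ = 8.6477/(1+0.1611)^1 + 10.2303/(1+0.1611)^2 + 12.1024/(1+0.1611)^3 + 14.3171/(1+0.1611)^4 + 16.9372/(1+0.1611)^5 + 20.0367/(1+0.1611)^6 + 193.9890/(1+0.1611)^6 = 126.0179

€126.02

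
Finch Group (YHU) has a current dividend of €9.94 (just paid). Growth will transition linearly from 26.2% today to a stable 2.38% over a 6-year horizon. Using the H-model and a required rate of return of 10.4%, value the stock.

€215.46

H-model: P₀ = D₀[(1+g_L) + H(g_S−g_L)]/(r−g_L), with H = 6/2 = 3.
P₀ = 9.94 × [(1+0.0238) + 3×(0.262−0.0238)] / (0.104−0.0238)
   = 9.94 × 1.7384 / 0.0802 = 215.4576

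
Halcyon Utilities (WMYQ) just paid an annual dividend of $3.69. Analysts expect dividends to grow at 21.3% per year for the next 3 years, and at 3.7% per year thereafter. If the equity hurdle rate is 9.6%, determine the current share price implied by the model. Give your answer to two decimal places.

Two-stage DDM. Project D₁…D_3 at 0.213, terminal growth 0.037, discount at r = 0.096.
D_1 = 4.4760
D_2 = 5.4294
D_3 = 6.5858
Terminal value at t=3: TV = D_4/(r−g) = 6.8295/(0.096−0.037) = 115.7539
P₀ = 4.4760/(1+0.096)^1 + 5.4294/(1+0.096)^2 + 6.5858/(1+0.096)^3 + 115.7539/(1+0.096)^3 = 101.5295

$101.53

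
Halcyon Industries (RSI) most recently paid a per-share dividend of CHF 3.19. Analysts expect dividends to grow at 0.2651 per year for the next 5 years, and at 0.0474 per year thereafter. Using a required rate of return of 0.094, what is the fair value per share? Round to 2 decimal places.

CHF 173.46

Two-stage DDM. Project D₁…D_5 at 0.2651, terminal growth 0.0474, discount at r = 0.094.
D_1 = 4.0357
D_2 = 5.1055
D_3 = 6.4590
D_4 = 8.1713
D_5 = 10.3375
Terminal value at t=5: TV = D_6/(r−g) = 10.8275/(0.094−0.0474) = 232.3494
P₀ = 4.0357/(1+0.094)^1 + 5.1055/(1+0.094)^2 + 6.4590/(1+0.094)^3 + 8.1713/(1+0.094)^4 + 10.3375/(1+0.094)^5 + 232.3494/(1+0.094)^5 = 173.4596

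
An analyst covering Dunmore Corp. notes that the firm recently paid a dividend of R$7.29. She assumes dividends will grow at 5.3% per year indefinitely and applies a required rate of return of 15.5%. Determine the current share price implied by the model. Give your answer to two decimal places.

Gordon growth model: P₀ = D₁/(r − g). D₁ = 7.29 × (1 + 0.053) = 7.6764.
P₀ = 7.6764 / (0.155 − 0.053) = 7.6764 / 0.102 = 75.2585

R$75.26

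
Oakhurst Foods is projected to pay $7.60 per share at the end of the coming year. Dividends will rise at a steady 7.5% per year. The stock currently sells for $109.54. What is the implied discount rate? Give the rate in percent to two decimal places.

Rearranging the constant-growth DDM: r = D₁/P₀ + g.
r = 7.6000 / 109.54 + 0.075 = 0.06938 + 0.075 = 0.14438

14.44%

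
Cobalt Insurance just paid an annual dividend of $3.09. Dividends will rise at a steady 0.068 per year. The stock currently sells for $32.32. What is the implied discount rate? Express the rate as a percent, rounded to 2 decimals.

17.01%

Rearranging the constant-growth DDM: r = D₁/P₀ + g.
D₁ = 3.09 × (1 + 0.068) = 3.3001.
r = 3.3001 / 32.32 + 0.068 = 0.10211 + 0.068 = 0.17011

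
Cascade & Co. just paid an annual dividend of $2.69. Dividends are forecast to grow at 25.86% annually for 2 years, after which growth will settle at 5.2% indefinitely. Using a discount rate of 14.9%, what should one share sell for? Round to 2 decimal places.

Two-stage DDM. Project D₁…D_2 at 0.2586, terminal growth 0.052, discount at r = 0.149.
D_1 = 3.3856
D_2 = 4.2612
Terminal value at t=2: TV = D_3/(r−g) = 4.4827/(0.149−0.052) = 46.2138
P₀ = 3.3856/(1+0.149)^1 + 4.2612/(1+0.149)^2 + 46.2138/(1+0.149)^2 = 41.1794

$41.18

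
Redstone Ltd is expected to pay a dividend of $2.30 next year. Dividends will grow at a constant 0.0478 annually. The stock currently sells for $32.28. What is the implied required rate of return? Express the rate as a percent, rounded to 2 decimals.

11.91%

Rearranging the constant-growth DDM: r = D₁/P₀ + g.
r = 2.3000 / 32.28 + 0.0478 = 0.07125 + 0.0478 = 0.11905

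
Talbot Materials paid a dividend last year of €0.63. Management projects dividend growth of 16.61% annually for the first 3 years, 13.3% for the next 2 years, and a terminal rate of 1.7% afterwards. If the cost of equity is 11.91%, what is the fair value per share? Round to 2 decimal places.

Three-stage DDM. Project D₁…D_5; terminal Gordon value at t=5 with g = 0.017; discount at r = 0.1191.
D_1 = 0.7346
D_2 = 0.8567
D_3 = 0.9990
D_4 = 1.1318
D_5 = 1.2824
TV_5 = 1.3042/(0.1191−0.017) = 12.7733
P₀ = Σ Dₜ/(1+r)ᵗ + TV_5/(1+r)^5 = 10.7825

€10.78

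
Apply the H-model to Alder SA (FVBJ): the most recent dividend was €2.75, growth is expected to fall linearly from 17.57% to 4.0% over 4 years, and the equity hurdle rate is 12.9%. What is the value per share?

€40.52

H-model: P₀ = D₀[(1+g_L) + H(g_S−g_L)]/(r−g_L), with H = 4/2 = 2.
P₀ = 2.75 × [(1+0.04) + 2×(0.1757−0.04)] / (0.129−0.04)
   = 2.75 × 1.3114 / 0.089 = 40.5208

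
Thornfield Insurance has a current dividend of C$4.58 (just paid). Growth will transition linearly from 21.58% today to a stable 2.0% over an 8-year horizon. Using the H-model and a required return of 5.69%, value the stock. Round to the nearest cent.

H-model: P₀ = D₀[(1+g_L) + H(g_S−g_L)]/(r−g_L), with H = 8/2 = 4.
P₀ = 4.58 × [(1+0.02) + 4×(0.2158−0.02)] / (0.0569−0.02)
   = 4.58 × 1.8032 / 0.0369 = 223.8118

C$223.81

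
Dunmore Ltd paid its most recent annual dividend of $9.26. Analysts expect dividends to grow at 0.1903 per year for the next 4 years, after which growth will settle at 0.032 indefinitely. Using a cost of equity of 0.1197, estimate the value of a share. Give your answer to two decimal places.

$182.42

Two-stage DDM. Project D₁…D_4 at 0.1903, terminal growth 0.032, discount at r = 0.1197.
D_1 = 11.0222
D_2 = 13.1197
D_3 = 15.6164
D_4 = 18.5882
Terminal value at t=4: TV = D_5/(r−g) = 19.1830/(0.1197−0.032) = 218.7343
P₀ = 11.0222/(1+0.1197)^1 + 13.1197/(1+0.1197)^2 + 15.6164/(1+0.1197)^3 + 18.5882/(1+0.1197)^4 + 218.7343/(1+0.1197)^4 = 182.4172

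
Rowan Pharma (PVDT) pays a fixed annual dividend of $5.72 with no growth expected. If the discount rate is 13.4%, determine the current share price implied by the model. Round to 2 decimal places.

$42.69

Zero-growth DDM (perpetuity): P₀ = D/r = 5.72 / 0.134 = 42.6866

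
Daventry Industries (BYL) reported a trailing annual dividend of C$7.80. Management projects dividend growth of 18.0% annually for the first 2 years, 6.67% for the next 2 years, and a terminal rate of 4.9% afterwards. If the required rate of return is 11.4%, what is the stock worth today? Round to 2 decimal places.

Three-stage DDM. Project D₁…D_4; terminal Gordon value at t=4 with g = 0.049; discount at r = 0.114.
D_1 = 9.2040
D_2 = 10.8607
D_3 = 11.5851
D_4 = 12.3579
TV_4 = 12.9634/(0.114−0.049) = 199.4368
P₀ = Σ Dₜ/(1+r)ᵗ + TV_4/(1+r)^4 = 162.9164

C$162.92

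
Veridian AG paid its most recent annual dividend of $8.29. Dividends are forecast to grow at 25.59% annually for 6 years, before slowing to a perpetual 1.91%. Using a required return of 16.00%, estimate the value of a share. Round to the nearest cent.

Two-stage DDM. Project D₁…D_6 at 0.2559, terminal growth 0.0191, discount at r = 0.16.
D_1 = 10.4114
D_2 = 13.0757
D_3 = 16.4218
D_4 = 20.6241
D_5 = 25.9018
D_6 = 32.5301
Terminal value at t=6: TV = D_7/(r−g) = 33.1514/(0.16−0.0191) = 235.2831
P₀ = 10.4114/(1+0.16)^1 + 13.0757/(1+0.16)^2 + 16.4218/(1+0.16)^3 + 20.6241/(1+0.16)^4 + 25.9018/(1+0.16)^5 + 32.5301/(1+0.16)^6 + 235.2831/(1+0.16)^6 = 162.8580

$162.86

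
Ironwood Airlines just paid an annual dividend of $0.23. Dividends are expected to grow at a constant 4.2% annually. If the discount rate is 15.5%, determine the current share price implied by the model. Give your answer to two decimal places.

$2.12

Gordon growth model: P₀ = D₁/(r − g). D₁ = 0.23 × (1 + 0.042) = 0.2397.
P₀ = 0.2397 / (0.155 − 0.042) = 0.2397 / 0.113 = 2.1209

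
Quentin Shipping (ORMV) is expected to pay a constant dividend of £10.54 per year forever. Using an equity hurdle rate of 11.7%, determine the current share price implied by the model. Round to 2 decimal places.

£90.09

Zero-growth DDM (perpetuity): P₀ = D/r = 10.54 / 0.117 = 90.0855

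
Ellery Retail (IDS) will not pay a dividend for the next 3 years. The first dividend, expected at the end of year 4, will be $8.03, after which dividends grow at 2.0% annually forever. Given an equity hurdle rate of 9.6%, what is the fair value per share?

Deferred-dividend DDM. At t=3 the remaining stream is a growing perpetuity with first payment D_4 = 8.03.
V_3 = D_4/(r−g) = 8.03/(0.096−0.02) = 105.6579
P₀ = V_3/(1+r)^3 = 105.6579/(1+0.096)^3 = 80.2547

$80.25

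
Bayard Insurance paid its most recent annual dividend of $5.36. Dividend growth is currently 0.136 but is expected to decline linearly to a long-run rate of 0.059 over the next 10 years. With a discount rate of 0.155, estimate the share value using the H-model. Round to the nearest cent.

H-model: P₀ = D₀[(1+g_L) + H(g_S−g_L)]/(r−g_L), with H = 10/2 = 5.
P₀ = 5.36 × [(1+0.059) + 5×(0.136−0.059)] / (0.155−0.059)
   = 5.36 × 1.4440 / 0.096 = 80.6233

$80.62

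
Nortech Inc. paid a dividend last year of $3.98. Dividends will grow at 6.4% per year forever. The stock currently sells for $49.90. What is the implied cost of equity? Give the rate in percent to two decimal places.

Rearranging the constant-growth DDM: r = D₁/P₀ + g.
D₁ = 3.98 × (1 + 0.064) = 4.2347.
r = 4.2347 / 49.90 + 0.064 = 0.08486 + 0.064 = 0.14886

14.89%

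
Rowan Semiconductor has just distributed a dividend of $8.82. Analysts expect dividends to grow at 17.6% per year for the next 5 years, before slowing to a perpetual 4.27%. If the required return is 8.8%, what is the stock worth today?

$355.54

Two-stage DDM. Project D₁…D_5 at 0.176, terminal growth 0.0427, discount at r = 0.088.
D_1 = 10.3723
D_2 = 12.1978
D_3 = 14.3447
D_4 = 16.8693
D_5 = 19.8383
Terminal value at t=5: TV = D_6/(r−g) = 20.6854/(0.088−0.0427) = 456.6320
P₀ = 10.3723/(1+0.088)^1 + 12.1978/(1+0.088)^2 + 14.3447/(1+0.088)^3 + 16.8693/(1+0.088)^4 + 19.8383/(1+0.088)^5 + 456.6320/(1+0.088)^5 = 355.5443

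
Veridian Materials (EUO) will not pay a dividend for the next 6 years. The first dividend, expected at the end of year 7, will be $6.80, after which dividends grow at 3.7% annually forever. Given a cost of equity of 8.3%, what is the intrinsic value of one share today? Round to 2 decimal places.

$91.62

Deferred-dividend DDM. At t=6 the remaining stream is a growing perpetuity with first payment D_7 = 6.80.
V_6 = D_7/(r−g) = 6.80/(0.083−0.037) = 147.8261
P₀ = V_6/(1+r)^6 = 147.8261/(1+0.083)^6 = 91.6179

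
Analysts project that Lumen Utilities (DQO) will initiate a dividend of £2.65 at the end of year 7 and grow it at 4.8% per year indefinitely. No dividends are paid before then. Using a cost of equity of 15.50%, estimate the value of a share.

Deferred-dividend DDM. At t=6 the remaining stream is a growing perpetuity with first payment D_7 = 2.65.
V_6 = D_7/(r−g) = 2.65/(0.155−0.048) = 24.7664
P₀ = V_6/(1+r)^6 = 24.7664/(1+0.155)^6 = 10.4321

£10.43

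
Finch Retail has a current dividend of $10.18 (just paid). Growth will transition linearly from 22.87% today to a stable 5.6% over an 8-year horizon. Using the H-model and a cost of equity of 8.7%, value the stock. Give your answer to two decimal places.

H-model: P₀ = D₀[(1+g_L) + H(g_S−g_L)]/(r−g_L), with H = 8/2 = 4.
P₀ = 10.18 × [(1+0.056) + 4×(0.2287−0.056)] / (0.087−0.056)
   = 10.18 × 1.7468 / 0.031 = 573.6266

$573.63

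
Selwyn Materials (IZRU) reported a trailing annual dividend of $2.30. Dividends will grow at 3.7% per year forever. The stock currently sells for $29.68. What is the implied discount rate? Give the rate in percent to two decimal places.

11.74%

Rearranging the constant-growth DDM: r = D₁/P₀ + g.
D₁ = 2.30 × (1 + 0.037) = 2.3851.
r = 2.3851 / 29.68 + 0.037 = 0.08036 + 0.037 = 0.11736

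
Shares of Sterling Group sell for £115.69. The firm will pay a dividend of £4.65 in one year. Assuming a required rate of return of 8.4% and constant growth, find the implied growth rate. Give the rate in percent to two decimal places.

4.38%

From P₀ = D₁/(r − g), the implied growth is g = r − D₁/P₀.
g = 0.084 − 4.65/115.69 = 0.084 − 0.04019 = 0.04381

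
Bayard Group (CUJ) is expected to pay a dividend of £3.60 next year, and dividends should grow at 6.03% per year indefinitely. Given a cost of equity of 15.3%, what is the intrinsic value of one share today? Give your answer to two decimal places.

Gordon growth model: P₀ = D₁/(r − g), with D₁ = 3.60 given directly.
P₀ = 3.6000 / (0.153 − 0.0603) = 3.6000 / 0.0927 = 38.8350

£38.83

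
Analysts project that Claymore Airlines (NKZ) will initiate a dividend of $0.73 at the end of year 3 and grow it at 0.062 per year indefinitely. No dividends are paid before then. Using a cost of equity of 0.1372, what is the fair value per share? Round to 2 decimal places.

Deferred-dividend DDM. At t=2 the remaining stream is a growing perpetuity with first payment D_3 = 0.73.
V_2 = D_3/(r−g) = 0.73/(0.1372−0.062) = 9.7074
P₀ = V_2/(1+r)^2 = 9.7074/(1+0.1372)^2 = 7.5064

$7.51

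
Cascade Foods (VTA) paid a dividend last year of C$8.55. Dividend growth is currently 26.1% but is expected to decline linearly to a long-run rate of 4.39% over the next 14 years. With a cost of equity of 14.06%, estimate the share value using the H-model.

C$226.67

H-model: P₀ = D₀[(1+g_L) + H(g_S−g_L)]/(r−g_L), with H = 14/2 = 7.
P₀ = 8.55 × [(1+0.0439) + 7×(0.261−0.0439)] / (0.1406−0.0439)
   = 8.55 × 2.5636 / 0.0967 = 226.6678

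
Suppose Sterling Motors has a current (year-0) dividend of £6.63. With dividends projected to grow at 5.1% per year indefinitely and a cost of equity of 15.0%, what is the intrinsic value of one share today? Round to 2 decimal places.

£70.39

Gordon growth model: P₀ = D₁/(r − g). D₁ = 6.63 × (1 + 0.051) = 6.9681.
P₀ = 6.9681 / (0.15 − 0.051) = 6.9681 / 0.099 = 70.3852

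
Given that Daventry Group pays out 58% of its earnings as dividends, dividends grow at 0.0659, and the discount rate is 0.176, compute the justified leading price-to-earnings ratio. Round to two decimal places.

Justified leading P/E = b/(r−g) = 0.58/(0.176−0.0659) = 5.2679

5.27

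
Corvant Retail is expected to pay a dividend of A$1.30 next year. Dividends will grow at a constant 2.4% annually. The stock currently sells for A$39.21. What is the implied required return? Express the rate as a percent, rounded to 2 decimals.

Rearranging the constant-growth DDM: r = D₁/P₀ + g.
r = 1.3000 / 39.21 + 0.024 = 0.03315 + 0.024 = 0.05715

5.72%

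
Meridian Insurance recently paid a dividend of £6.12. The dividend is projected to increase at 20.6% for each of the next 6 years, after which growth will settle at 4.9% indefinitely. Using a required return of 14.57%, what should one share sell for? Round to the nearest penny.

£134.42

Two-stage DDM. Project D₁…D_6 at 0.206, terminal growth 0.049, discount at r = 0.1457.
D_1 = 7.3807
D_2 = 8.9011
D_3 = 10.7348
D_4 = 12.9462
D_5 = 15.6131
D_6 = 18.8293
Terminal value at t=6: TV = D_7/(r−g) = 19.7520/(0.1457−0.049) = 204.2604
P₀ = 7.3807/(1+0.1457)^1 + 8.9011/(1+0.1457)^2 + 10.7348/(1+0.1457)^3 + 12.9462/(1+0.1457)^4 + 15.6131/(1+0.1457)^5 + 18.8293/(1+0.1457)^6 + 204.2604/(1+0.1457)^6 = 134.4246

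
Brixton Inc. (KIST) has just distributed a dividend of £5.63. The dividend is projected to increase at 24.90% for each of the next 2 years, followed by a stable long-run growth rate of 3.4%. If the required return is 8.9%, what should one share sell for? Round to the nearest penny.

Two-stage DDM. Project D₁…D_2 at 0.249, terminal growth 0.034, discount at r = 0.089.
D_1 = 7.0319
D_2 = 8.7828
Terminal value at t=2: TV = D_3/(r−g) = 9.0814/(0.089−0.034) = 165.1167
P₀ = 7.0319/(1+0.089)^1 + 8.7828/(1+0.089)^2 + 165.1167/(1+0.089)^2 = 153.0939

£153.09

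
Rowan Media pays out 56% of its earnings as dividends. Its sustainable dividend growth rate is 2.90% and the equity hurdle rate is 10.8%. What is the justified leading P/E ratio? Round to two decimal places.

7.09

Justified leading P/E = b/(r−g) = 0.56/(0.108−0.029) = 7.0886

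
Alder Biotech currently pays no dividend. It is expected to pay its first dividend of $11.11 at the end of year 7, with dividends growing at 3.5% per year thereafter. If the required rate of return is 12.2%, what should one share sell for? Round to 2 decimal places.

$64.01

Deferred-dividend DDM. At t=6 the remaining stream is a growing perpetuity with first payment D_7 = 11.11.
V_6 = D_7/(r−g) = 11.11/(0.122−0.035) = 127.7011
P₀ = V_6/(1+r)^6 = 127.7011/(1+0.122)^6 = 64.0085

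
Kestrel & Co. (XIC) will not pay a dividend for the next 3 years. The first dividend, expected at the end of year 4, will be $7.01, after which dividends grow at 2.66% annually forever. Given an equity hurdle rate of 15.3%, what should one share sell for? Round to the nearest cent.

Deferred-dividend DDM. At t=3 the remaining stream is a growing perpetuity with first payment D_4 = 7.01.
V_3 = D_4/(r−g) = 7.01/(0.153−0.0266) = 55.4589
P₀ = V_3/(1+r)^3 = 55.4589/(1+0.153)^3 = 36.1812

$36.18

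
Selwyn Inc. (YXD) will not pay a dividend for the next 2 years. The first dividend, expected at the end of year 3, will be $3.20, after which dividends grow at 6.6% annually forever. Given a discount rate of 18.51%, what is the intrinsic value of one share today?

Deferred-dividend DDM. At t=2 the remaining stream is a growing perpetuity with first payment D_3 = 3.20.
V_2 = D_3/(r−g) = 3.20/(0.1851−0.066) = 26.8682
P₀ = V_2/(1+r)^2 = 26.8682/(1+0.1851)^2 = 19.1306

$19.13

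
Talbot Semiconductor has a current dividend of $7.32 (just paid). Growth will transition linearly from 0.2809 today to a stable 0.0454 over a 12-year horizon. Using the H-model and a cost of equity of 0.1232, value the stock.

$231.30

H-model: P₀ = D₀[(1+g_L) + H(g_S−g_L)]/(r−g_L), with H = 12/2 = 6.
P₀ = 7.32 × [(1+0.0454) + 6×(0.2809−0.0454)] / (0.1232−0.0454)
   = 7.32 × 2.4584 / 0.0778 = 231.3045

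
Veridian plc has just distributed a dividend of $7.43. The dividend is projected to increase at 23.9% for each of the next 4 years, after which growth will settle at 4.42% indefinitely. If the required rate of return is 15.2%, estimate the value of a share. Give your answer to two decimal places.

Two-stage DDM. Project D₁…D_4 at 0.239, terminal growth 0.0442, discount at r = 0.152.
D_1 = 9.2058
D_2 = 11.4059
D_3 = 14.1320
D_4 = 17.5095
Terminal value at t=4: TV = D_5/(r−g) = 18.2834/(0.152−0.0442) = 169.6051
P₀ = 9.2058/(1+0.152)^1 + 11.4059/(1+0.152)^2 + 14.1320/(1+0.152)^3 + 17.5095/(1+0.152)^4 + 169.6051/(1+0.152)^4 = 132.0718

$132.07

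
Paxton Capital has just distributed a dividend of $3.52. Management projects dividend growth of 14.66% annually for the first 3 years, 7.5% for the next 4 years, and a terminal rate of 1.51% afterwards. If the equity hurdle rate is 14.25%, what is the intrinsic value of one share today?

Three-stage DDM. Project D₁…D_7; terminal Gordon value at t=7 with g = 0.0151; discount at r = 0.1425.
D_1 = 4.0360
D_2 = 4.6277
D_3 = 5.3061
D_4 = 5.7041
D_5 = 6.1319
D_6 = 6.5918
D_7 = 7.0862
TV_7 = 7.1932/(0.1425−0.0151) = 56.4614
P₀ = Σ Dₜ/(1+r)ᵗ + TV_7/(1+r)^7 = 45.1073

$45.11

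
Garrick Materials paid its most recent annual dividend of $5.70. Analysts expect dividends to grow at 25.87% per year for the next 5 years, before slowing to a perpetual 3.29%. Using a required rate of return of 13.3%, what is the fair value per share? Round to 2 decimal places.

Two-stage DDM. Project D₁…D_5 at 0.2587, terminal growth 0.0329, discount at r = 0.133.
D_1 = 7.1746
D_2 = 9.0307
D_3 = 11.3669
D_4 = 14.3075
D_5 = 18.0089
Terminal value at t=5: TV = D_6/(r−g) = 18.6013/(0.133−0.0329) = 185.8276
P₀ = 7.1746/(1+0.133)^1 + 9.0307/(1+0.133)^2 + 11.3669/(1+0.133)^3 + 14.3075/(1+0.133)^4 + 18.0089/(1+0.133)^5 + 185.8276/(1+0.133)^5 = 139.0425

$139.04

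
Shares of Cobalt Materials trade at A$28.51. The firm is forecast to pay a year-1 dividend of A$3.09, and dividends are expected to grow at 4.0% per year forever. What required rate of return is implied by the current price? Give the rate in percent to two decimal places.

Rearranging the constant-growth DDM: r = D₁/P₀ + g.
r = 3.0900 / 28.51 + 0.04 = 0.10838 + 0.04 = 0.14838

14.84%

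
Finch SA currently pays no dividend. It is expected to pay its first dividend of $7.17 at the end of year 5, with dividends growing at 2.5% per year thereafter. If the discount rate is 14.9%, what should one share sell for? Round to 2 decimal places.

Deferred-dividend DDM. At t=4 the remaining stream is a growing perpetuity with first payment D_5 = 7.17.
V_4 = D_5/(r−g) = 7.17/(0.149−0.025) = 57.8226
P₀ = V_4/(1+r)^4 = 57.8226/(1+0.149)^4 = 33.1755

$33.18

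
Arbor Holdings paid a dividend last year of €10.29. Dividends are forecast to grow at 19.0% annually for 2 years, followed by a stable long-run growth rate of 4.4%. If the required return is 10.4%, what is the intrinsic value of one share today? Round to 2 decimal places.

€231.07

Two-stage DDM. Project D₁…D_2 at 0.19, terminal growth 0.044, discount at r = 0.104.
D_1 = 12.2451
D_2 = 14.5717
Terminal value at t=2: TV = D_3/(r−g) = 15.2128/(0.104−0.044) = 253.5470
P₀ = 12.2451/(1+0.104)^1 + 14.5717/(1+0.104)^2 + 253.5470/(1+0.104)^2 = 231.0745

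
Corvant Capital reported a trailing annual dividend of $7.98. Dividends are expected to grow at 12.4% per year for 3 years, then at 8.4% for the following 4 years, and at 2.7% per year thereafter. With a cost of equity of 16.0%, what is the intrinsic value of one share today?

$89.82

Three-stage DDM. Project D₁…D_7; terminal Gordon value at t=7 with g = 0.027; discount at r = 0.16.
D_1 = 8.9695
D_2 = 10.0817
D_3 = 11.3319
D_4 = 12.2838
D_5 = 13.3156
D_6 = 14.4341
D_7 = 15.6466
TV_7 = 16.0690/(0.16−0.027) = 120.8197
P₀ = Σ Dₜ/(1+r)ᵗ + TV_7/(1+r)^7 = 89.8187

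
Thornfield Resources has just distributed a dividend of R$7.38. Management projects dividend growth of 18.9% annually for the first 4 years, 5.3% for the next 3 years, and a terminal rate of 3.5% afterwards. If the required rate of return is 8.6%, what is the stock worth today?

R$263.30

Three-stage DDM. Project D₁…D_7; terminal Gordon value at t=7 with g = 0.035; discount at r = 0.086.
D_1 = 8.7748
D_2 = 10.4333
D_3 = 12.4051
D_4 = 14.7497
D_5 = 15.5315
D_6 = 16.3546
D_7 = 17.2214
TV_7 = 17.8242/(0.086−0.035) = 349.4935
P₀ = Σ Dₜ/(1+r)ᵗ + TV_7/(1+r)^7 = 263.3015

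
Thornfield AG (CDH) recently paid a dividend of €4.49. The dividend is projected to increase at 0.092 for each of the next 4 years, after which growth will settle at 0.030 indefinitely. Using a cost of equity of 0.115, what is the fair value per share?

€67.11

Two-stage DDM. Project D₁…D_4 at 0.092, terminal growth 0.03, discount at r = 0.115.
D_1 = 4.9031
D_2 = 5.3542
D_3 = 5.8467
D_4 = 6.3846
Terminal value at t=4: TV = D_5/(r−g) = 6.5762/(0.115−0.03) = 77.3669
P₀ = 4.9031/(1+0.115)^1 + 5.3542/(1+0.115)^2 + 5.8467/(1+0.115)^3 + 6.3846/(1+0.115)^4 + 77.3669/(1+0.115)^4 = 67.1087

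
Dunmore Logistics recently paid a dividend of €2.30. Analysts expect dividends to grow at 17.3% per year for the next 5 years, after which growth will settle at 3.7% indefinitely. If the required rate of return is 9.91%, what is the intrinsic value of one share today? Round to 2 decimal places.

€67.21

Two-stage DDM. Project D₁…D_5 at 0.173, terminal growth 0.037, discount at r = 0.0991.
D_1 = 2.6979
D_2 = 3.1646
D_3 = 3.7121
D_4 = 4.3543
D_5 = 5.1076
Terminal value at t=5: TV = D_6/(r−g) = 5.2966/(0.0991−0.037) = 85.2914
P₀ = 2.6979/(1+0.0991)^1 + 3.1646/(1+0.0991)^2 + 3.7121/(1+0.0991)^3 + 4.3543/(1+0.0991)^4 + 5.1076/(1+0.0991)^5 + 85.2914/(1+0.0991)^5 = 67.2148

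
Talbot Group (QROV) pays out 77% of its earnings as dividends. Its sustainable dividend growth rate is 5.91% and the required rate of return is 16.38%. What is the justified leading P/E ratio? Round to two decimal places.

7.35

Justified leading P/E = b/(r−g) = 0.77/(0.1638−0.0591) = 7.3543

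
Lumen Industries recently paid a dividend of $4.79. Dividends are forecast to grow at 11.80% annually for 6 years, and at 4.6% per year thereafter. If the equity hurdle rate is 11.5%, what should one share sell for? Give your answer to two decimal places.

Two-stage DDM. Project D₁…D_6 at 0.118, terminal growth 0.046, discount at r = 0.115.
D_1 = 5.3552
D_2 = 5.9871
D_3 = 6.6936
D_4 = 7.4835
D_5 = 8.3665
D_6 = 9.3538
Terminal value at t=6: TV = D_7/(r−g) = 9.7840/(0.115−0.046) = 141.7976
P₀ = 5.3552/(1+0.115)^1 + 5.9871/(1+0.115)^2 + 6.6936/(1+0.115)^3 + 7.4835/(1+0.115)^4 + 8.3665/(1+0.115)^5 + 9.3538/(1+0.115)^6 + 141.7976/(1+0.115)^6 = 102.8056

$102.81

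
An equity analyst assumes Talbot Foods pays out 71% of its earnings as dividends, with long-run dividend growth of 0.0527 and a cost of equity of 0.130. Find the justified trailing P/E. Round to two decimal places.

9.67

Justified trailing P/E = b(1+g)/(r−g) = 0.71×(1+0.0527)/(0.13−0.0527) = 9.6690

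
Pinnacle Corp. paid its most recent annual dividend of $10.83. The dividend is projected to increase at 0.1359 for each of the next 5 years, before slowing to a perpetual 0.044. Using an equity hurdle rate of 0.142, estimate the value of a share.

Two-stage DDM. Project D₁…D_5 at 0.1359, terminal growth 0.044, discount at r = 0.142.
D_1 = 12.3018
D_2 = 13.9736
D_3 = 15.8726
D_4 = 18.0297
D_5 = 20.4800
Terminal value at t=5: TV = D_6/(r−g) = 21.3811/(0.142−0.044) = 218.1742
P₀ = 12.3018/(1+0.142)^1 + 13.9736/(1+0.142)^2 + 15.8726/(1+0.142)^3 + 18.0297/(1+0.142)^4 + 20.4800/(1+0.142)^5 + 218.1742/(1+0.142)^5 = 165.6125

$165.61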